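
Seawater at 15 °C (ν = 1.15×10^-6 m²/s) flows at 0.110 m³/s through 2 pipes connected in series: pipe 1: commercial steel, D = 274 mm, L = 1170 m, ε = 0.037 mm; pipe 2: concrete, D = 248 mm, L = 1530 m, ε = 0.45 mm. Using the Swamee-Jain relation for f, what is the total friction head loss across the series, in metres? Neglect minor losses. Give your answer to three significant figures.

H ≈ 49.5 m

Pipe 1: V = 1.866 m/s, Re = 4.44×10^5, ε/D = 1.35×10^-4, f = 0.01505, h_1 = f(L/D)V²/2g = 11.40 m
Pipe 2: V = 2.277 m/s, Re = 4.91×10^5, ε/D = 0.00181, f = 0.02334, h_2 = f(L/D)V²/2g = 38.06 m
Series → Q common, losses add: H = Σh = 49.46 m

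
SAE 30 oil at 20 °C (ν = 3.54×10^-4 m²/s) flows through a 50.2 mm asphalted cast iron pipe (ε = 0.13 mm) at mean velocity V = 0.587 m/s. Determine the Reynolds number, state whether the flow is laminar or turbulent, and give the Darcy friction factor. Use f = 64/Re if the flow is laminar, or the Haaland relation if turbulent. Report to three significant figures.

Re ≈ 83.2; laminar; f = 64/Re ≈ 0.769

Re = VD/ν = 0.5870·0.0502/3.54×10^-4 = 83.2
Re < 2300 → laminar → f = 64/Re = 0.7688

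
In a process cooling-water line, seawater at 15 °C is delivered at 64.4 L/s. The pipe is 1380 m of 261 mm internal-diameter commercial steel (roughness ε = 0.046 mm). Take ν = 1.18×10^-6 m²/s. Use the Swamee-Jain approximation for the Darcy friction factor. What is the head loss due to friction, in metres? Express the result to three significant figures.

V = 4Q/(πD²) = 4·0.0644/(π·0.261²) = 1.204 m/s
Re = VD/ν = 1.204·0.261/1.18×10^-6 = 2.66×10^5 → turbulent
ε/D = 0.046/261 = 1.76×10^-4
Swamee-Jain: f = 0.01635
h_f = f(L/D)V²/(2g) = 0.01635·(1380/0.261)·1.204²/(2·9.81) = 6.383 m

h_f ≈ 6.38 m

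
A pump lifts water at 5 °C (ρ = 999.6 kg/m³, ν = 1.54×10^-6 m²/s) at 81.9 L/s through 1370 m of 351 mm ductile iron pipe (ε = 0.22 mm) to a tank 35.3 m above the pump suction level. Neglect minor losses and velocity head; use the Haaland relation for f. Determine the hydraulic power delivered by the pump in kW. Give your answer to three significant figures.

P_hyd ≈ 30.6 kW

V = 4Q/(πD²) = 0.8464 m/s; Re = 1.93×10^5; ε/D = 6.27×10^-4; f = 0.01933
h_f = f(L/D)V²/2g = 2.755 m
Total head H = z + h_f = 35.3 + 2.755 = 38.05 m
P_hyd = ρgQH = 999.6·9.81·0.0819·38.05 = 30.56 kW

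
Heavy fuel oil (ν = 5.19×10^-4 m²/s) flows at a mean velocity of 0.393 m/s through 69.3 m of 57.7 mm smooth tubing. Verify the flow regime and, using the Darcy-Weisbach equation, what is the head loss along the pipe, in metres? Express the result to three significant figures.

h_f ≈ 13.8 m

Re = VD/ν = 0.393·0.05770/5.19×10^-4 = 43.7 → laminar (Re < 2300)
f = 64/Re = 1.465
h_f = f(L/D)V²/(2g) = 1.465·(69.3/0.05770)·0.393²/(2·9.81) = 13.85 m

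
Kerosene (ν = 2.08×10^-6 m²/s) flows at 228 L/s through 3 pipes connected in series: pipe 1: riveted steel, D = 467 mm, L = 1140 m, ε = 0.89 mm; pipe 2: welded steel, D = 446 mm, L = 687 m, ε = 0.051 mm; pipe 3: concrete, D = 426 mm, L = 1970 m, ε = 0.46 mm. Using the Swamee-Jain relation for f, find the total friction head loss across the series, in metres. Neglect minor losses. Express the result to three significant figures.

Pipe 1: V = 1.331 m/s, Re = 2.99×10^5, ε/D = 0.00191, f = 0.02390, h_1 = f(L/D)V²/2g = 5.268 m
Pipe 2: V = 1.459 m/s, Re = 3.13×10^5, ε/D = 1.14×10^-4, f = 0.01548, h_2 = f(L/D)V²/2g = 2.589 m
Pipe 3: V = 1.600 m/s, Re = 3.28×10^5, ε/D = 0.00108, f = 0.02100, h_3 = f(L/D)V²/2g = 12.66 m
Series → Q common, losses add: H = Σh = 20.52 m

H ≈ 20.5 m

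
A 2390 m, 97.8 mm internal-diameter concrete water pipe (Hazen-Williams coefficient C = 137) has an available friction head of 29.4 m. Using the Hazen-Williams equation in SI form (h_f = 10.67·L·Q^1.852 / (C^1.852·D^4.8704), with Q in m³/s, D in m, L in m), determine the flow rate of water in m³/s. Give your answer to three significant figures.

Rearranging: Q = [h_f·C^1.852·D^4.8704 / (10.67·L)]^(1/1.852)
Q = [29.4·137^1.852·0.0978^4.8704 / (10.67·2390)]^0.540 = 0.007852 m³/s

Q ≈ 0.00785 m³/s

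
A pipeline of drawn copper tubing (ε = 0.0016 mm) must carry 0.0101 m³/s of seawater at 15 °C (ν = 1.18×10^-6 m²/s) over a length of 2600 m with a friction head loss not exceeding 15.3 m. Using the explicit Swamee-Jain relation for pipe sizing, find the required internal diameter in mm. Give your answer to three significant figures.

D ≈ 123 mm

Swamee-Jain (Type III): D = 0.66·[ε^1.25·(LQ²/(gh_f))^4.75 + ν·Q^9.4·(L/(gh_f))^5.2]^0.04
LQ²/(gh_f) = 0.001767; L/(gh_f) = 17.32
Term 1 = ε^1.25·(…)^4.75 = 4.78×10^-21; Term 2 = ν·Q^9.4·(…)^5.2 = 5.67×10^-19
D = 0.66·(4.78×10^-21 + 5.67×10^-19)^0.04 = 0.1230 m = 123 mm
Check: V = 0.850 m/s, Re = 8.86×10^4, f = 0.01840, h_f = 14.3 m ≈ 15.3 m ✓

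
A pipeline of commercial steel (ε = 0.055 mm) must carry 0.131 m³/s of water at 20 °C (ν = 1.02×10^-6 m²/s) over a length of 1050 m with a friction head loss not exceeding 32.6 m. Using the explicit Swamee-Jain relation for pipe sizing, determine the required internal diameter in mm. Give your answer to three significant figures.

Swamee-Jain (Type III): D = 0.66·[ε^1.25·(LQ²/(gh_f))^4.75 + ν·Q^9.4·(L/(gh_f))^5.2]^0.04
LQ²/(gh_f) = 0.05634; L/(gh_f) = 3.283
Term 1 = ε^1.25·(…)^4.75 = 5.52×10^-12; Term 2 = ν·Q^9.4·(…)^5.2 = 2.49×10^-12
D = 0.66·(5.52×10^-12 + 2.49×10^-12)^0.04 = 0.2375 m = 238 mm
Check: V = 2.96 m/s, Re = 6.88×10^5, f = 0.01544, h_f = 30.4 m ≈ 32.6 m ✓

D ≈ 238 mm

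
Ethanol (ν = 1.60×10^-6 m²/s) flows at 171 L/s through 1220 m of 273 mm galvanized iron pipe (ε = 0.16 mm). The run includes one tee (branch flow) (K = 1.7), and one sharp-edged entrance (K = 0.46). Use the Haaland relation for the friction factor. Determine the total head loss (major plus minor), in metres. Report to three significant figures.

V = 4Q/(πD²) = 2.921 m/s; V²/2g = 0.4350 m
Re = 4.98×10^5, ε/D = 5.86×10^-4 → f = 0.01811 (Haaland)
Major: h_f = f(L/D)·V²/2g = 0.01811·4469·0.4350 = 35.19 m
Minor: ΣK = 2.16; h_m = ΣK·V²/2g = 0.9395 m
Total H_L = 35.19 + 0.9395 = 36.13 m

H_L ≈ 36.1 m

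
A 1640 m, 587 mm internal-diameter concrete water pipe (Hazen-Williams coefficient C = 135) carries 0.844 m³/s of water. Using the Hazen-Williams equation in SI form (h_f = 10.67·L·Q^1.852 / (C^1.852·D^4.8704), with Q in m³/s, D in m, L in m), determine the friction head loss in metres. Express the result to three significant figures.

h_f = 10.67·1640·0.844^1.852 / (135^1.852·0.587^4.8704) = 19.41 m

h_f ≈ 19.4 m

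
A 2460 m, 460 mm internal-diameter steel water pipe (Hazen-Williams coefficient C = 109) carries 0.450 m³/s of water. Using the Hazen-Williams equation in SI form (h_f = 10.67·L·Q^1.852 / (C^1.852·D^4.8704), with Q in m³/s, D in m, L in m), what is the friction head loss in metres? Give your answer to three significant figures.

h_f = 10.67·2460·0.450^1.852 / (109^1.852·0.460^4.8704) = 44.26 m

h_f ≈ 44.3 m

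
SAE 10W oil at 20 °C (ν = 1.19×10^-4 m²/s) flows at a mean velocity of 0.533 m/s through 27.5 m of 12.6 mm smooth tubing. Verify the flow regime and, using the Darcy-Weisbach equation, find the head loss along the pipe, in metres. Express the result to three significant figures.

h_f ≈ 35.8 m

Re = VD/ν = 0.533·0.01260/1.19×10^-4 = 56.4 → laminar (Re < 2300)
f = 64/Re = 1.134
h_f = f(L/D)V²/(2g) = 1.134·(27.5/0.01260)·0.533²/(2·9.81) = 35.84 m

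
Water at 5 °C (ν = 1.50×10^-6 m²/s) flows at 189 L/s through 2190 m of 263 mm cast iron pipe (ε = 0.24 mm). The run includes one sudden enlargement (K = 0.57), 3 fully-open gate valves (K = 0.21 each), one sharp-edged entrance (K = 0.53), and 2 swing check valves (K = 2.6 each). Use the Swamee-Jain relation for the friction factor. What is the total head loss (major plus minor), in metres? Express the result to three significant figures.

H_L ≈ 106 m

V = 4Q/(πD²) = 3.479 m/s; V²/2g = 0.6169 m
Re = 6.10×10^5, ε/D = 9.13×10^-4 → f = 0.01985 (Swamee-Jain)
Major: h_f = f(L/D)·V²/2g = 0.01985·8327·0.6169 = 101.9 m
Minor: ΣK = 6.93; h_m = ΣK·V²/2g = 4.275 m
Total H_L = 101.9 + 4.275 = 106.2 m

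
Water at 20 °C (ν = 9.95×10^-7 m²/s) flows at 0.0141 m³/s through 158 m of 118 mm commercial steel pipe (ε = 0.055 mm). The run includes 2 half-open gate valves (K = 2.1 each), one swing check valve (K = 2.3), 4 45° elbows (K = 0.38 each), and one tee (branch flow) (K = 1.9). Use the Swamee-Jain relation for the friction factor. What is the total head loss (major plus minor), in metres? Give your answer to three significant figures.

H_L ≈ 3.03 m

V = 4Q/(πD²) = 1.289 m/s; V²/2g = 0.08473 m
Re = 1.53×10^5, ε/D = 4.66×10^-4 → f = 0.01926 (Swamee-Jain)
Major: h_f = f(L/D)·V²/2g = 0.01926·1339·0.08473 = 2.186 m
Minor: ΣK = 9.92; h_m = ΣK·V²/2g = 0.8405 m
Total H_L = 2.186 + 0.8405 = 3.026 m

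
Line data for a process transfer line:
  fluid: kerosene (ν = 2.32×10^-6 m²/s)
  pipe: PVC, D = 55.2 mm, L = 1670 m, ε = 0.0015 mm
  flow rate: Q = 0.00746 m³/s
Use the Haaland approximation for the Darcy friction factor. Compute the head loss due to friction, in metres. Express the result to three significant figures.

V = 4Q/(πD²) = 4·0.00746/(π·0.0552²) = 3.117 m/s
Re = VD/ν = 3.117·0.0552/2.32×10^-6 = 7.42×10^4 → turbulent
ε/D = 0.0015/55.2 = 2.72×10^-5
Haaland: f = 0.01908
h_f = f(L/D)V²/(2g) = 0.01908·(1670/0.0552)·3.117²/(2·9.81) = 285.9 m

h_f ≈ 286 m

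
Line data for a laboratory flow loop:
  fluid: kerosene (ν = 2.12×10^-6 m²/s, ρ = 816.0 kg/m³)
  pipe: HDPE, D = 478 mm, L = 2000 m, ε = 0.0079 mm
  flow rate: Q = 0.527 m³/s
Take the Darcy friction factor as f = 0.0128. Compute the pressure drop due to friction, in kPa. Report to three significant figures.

Δp ≈ 188 kPa

V = 4Q/(πD²) = 4·0.527/(π·0.478²) = 2.937 m/s
h_f = f(L/D)V²/(2g) = 0.01280·(2000/0.478)·2.937²/(2·9.81) = 23.54 m
Δp = ρg·h_f = 816.0·9.81·23.54 = 188.5 kPa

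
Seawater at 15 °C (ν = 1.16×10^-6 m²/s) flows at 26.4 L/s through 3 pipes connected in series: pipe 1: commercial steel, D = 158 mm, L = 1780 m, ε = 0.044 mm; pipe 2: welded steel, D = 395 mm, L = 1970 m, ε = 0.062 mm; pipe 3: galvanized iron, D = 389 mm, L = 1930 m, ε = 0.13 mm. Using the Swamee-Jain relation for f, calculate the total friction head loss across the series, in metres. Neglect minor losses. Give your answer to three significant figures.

H ≈ 19.1 m

Pipe 1: V = 1.346 m/s, Re = 1.83×10^5, ε/D = 2.78×10^-4, f = 0.01784, h_1 = f(L/D)V²/2g = 18.57 m
Pipe 2: V = 0.2154 m/s, Re = 7.34×10^4, ε/D = 1.57×10^-4, f = 0.01985, h_2 = f(L/D)V²/2g = 0.2341 m
Pipe 3: V = 0.2221 m/s, Re = 7.45×10^4, ε/D = 3.34×10^-4, f = 0.02058, h_3 = f(L/D)V²/2g = 0.2568 m
Series → Q common, losses add: H = Σh = 19.06 m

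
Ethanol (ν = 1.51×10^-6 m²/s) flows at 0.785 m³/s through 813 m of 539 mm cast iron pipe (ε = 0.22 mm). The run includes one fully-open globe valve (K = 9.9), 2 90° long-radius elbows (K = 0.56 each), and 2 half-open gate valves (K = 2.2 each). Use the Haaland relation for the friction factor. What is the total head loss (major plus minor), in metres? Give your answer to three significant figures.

V = 4Q/(πD²) = 3.440 m/s; V²/2g = 0.6033 m
Re = 1.23×10^6, ε/D = 4.08×10^-4 → f = 0.01641 (Haaland)
Major: h_f = f(L/D)·V²/2g = 0.01641·1508·0.6033 = 14.94 m
Minor: ΣK = 15.4; h_m = ΣK·V²/2g = 9.302 m
Total H_L = 14.94 + 9.302 = 24.24 m

H_L ≈ 24.2 m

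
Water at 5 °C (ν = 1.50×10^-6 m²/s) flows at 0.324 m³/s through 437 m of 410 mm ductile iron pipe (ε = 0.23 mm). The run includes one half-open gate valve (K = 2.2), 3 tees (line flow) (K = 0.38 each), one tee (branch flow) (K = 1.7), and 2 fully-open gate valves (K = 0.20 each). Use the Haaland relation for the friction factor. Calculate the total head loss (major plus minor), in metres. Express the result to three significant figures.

H_L ≈ 7.48 m

V = 4Q/(πD²) = 2.454 m/s; V²/2g = 0.3070 m
Re = 6.71×10^5, ε/D = 5.61×10^-4 → f = 0.01777 (Haaland)
Major: h_f = f(L/D)·V²/2g = 0.01777·1066·0.3070 = 5.813 m
Minor: ΣK = 5.44; h_m = ΣK·V²/2g = 1.670 m
Total H_L = 5.813 + 1.670 = 7.482 m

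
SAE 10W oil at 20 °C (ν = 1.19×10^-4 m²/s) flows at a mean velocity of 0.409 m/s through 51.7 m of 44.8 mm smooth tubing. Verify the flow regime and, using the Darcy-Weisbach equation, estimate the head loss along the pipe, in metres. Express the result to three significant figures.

h_f ≈ 4.09 m

Re = VD/ν = 0.409·0.04480/1.19×10^-4 = 154 → laminar (Re < 2300)
f = 64/Re = 0.4156
h_f = f(L/D)V²/(2g) = 0.4156·(51.7/0.04480)·0.409²/(2·9.81) = 4.090 m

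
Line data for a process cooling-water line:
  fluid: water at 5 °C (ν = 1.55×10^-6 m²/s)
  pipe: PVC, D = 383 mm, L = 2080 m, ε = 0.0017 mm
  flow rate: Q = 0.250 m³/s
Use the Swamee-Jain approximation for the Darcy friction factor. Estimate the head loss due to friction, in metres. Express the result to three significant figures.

V = 4Q/(πD²) = 4·0.250/(π·0.383²) = 2.170 m/s
Re = VD/ν = 2.170·0.383/1.55×10^-6 = 5.36×10^5 → turbulent
ε/D = 0.0017/383 = 4.44×10^-6
Swamee-Jain: f = 0.01300
h_f = f(L/D)V²/(2g) = 0.01300·(2080/0.383)·2.170²/(2·9.81) = 16.95 m

h_f ≈ 16.9 m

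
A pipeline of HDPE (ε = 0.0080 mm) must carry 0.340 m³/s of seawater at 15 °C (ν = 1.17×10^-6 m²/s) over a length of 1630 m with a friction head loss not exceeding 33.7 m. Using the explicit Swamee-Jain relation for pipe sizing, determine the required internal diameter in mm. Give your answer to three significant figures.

D ≈ 357 mm

Swamee-Jain (Type III): D = 0.66·[ε^1.25·(LQ²/(gh_f))^4.75 + ν·Q^9.4·(L/(gh_f))^5.2]^0.04
LQ²/(gh_f) = 0.5700; L/(gh_f) = 4.930
Term 1 = ε^1.25·(…)^4.75 = 2.95×10^-8; Term 2 = ν·Q^9.4·(…)^5.2 = 1.85×10^-7
D = 0.66·(2.95×10^-8 + 1.85×10^-7)^0.04 = 0.3571 m = 357 mm
Check: V = 3.39 m/s, Re = 1.04×10^6, f = 0.01208, h_f = 32.4 m ≈ 33.7 m ✓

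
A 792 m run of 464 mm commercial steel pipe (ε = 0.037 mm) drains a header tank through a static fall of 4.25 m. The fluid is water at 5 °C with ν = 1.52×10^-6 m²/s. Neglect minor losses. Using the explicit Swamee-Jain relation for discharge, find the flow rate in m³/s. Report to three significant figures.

Q ≈ 0.316 m³/s

Swamee-Jain (Type II): Q = -0.965·√(gD⁵h_f/L)·ln[ε/(3.7D) + √(3.17ν²L/(gD³h_f))]
√(gD⁵h_f/L) = √(9.81·0.464⁵·4.25/792) = 0.03365
ε/(3.7D) = 2.16×10^-5; √(3.17ν²L/(gD³h_f)) = 3.73×10^-5
Q = -0.965·0.03365·ln(5.887×10^-5) = 0.3163 m³/s
Check: V = 1.87 m/s, Re = 5.71×10^5, f = 0.01400, h_f = 4.26 m ≈ 4.25 m ✓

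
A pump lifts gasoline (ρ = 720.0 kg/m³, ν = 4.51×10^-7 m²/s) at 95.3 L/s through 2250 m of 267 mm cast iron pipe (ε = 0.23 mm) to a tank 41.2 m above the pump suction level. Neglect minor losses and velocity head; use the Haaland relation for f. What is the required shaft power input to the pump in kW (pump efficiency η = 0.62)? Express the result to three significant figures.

P_shaft ≈ 70.8 kW

V = 4Q/(πD²) = 1.702 m/s; Re = 1.01×10^6; ε/D = 8.61×10^-4; f = 0.01927
h_f = f(L/D)V²/2g = 23.98 m
Total head H = z + h_f = 41.2 + 23.98 = 65.18 m
P_hyd = ρgQH = 720.0·9.81·0.0953·65.18 = 43.88 kW
P_shaft = P_hyd/η = 43.88/0.62 = 70.77 kW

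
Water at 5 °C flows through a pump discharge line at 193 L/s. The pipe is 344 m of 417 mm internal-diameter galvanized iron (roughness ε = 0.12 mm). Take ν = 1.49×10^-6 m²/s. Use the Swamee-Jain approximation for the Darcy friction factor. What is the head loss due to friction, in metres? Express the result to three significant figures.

V = 4Q/(πD²) = 4·0.193/(π·0.417²) = 1.413 m/s
Re = VD/ν = 1.413·0.417/1.49×10^-6 = 3.95×10^5 → turbulent
ε/D = 0.12/417 = 2.88×10^-4
Swamee-Jain: f = 0.01657
h_f = f(L/D)V²/(2g) = 0.01657·(344/0.417)·1.413²/(2·9.81) = 1.391 m

h_f ≈ 1.39 m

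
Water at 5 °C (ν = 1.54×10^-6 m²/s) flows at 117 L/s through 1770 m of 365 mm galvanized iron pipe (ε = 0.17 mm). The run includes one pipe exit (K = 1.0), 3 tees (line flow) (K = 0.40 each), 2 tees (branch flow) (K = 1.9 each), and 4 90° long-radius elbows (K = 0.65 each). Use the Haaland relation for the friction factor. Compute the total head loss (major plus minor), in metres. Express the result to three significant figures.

V = 4Q/(πD²) = 1.118 m/s; V²/2g = 0.06373 m
Re = 2.65×10^5, ε/D = 4.66×10^-4 → f = 0.01803 (Haaland)
Major: h_f = f(L/D)·V²/2g = 0.01803·4849·0.06373 = 5.572 m
Minor: ΣK = 8.60; h_m = ΣK·V²/2g = 0.5480 m
Total H_L = 5.572 + 0.5480 = 6.120 m

H_L ≈ 6.12 m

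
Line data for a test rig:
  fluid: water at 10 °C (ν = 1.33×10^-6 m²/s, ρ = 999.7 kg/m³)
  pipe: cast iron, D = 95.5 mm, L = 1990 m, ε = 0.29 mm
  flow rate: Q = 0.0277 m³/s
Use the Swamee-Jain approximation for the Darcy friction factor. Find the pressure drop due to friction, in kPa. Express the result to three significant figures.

Δp ≈ 4190 kPa

V = 4Q/(πD²) = 4·0.0277/(π·0.0955²) = 3.867 m/s
Re = VD/ν = 3.867·0.0955/1.33×10^-6 = 2.78×10^5 → turbulent
ε/D = 0.29/95.5 = 0.00304
Swamee-Jain: f = 0.02689
h_f = f(L/D)V²/(2g) = 0.02689·(1990/0.0955)·3.867²/(2·9.81) = 427.1 m
Δp = ρg·h_f = 999.7·9.81·427.1 = 4188 kPa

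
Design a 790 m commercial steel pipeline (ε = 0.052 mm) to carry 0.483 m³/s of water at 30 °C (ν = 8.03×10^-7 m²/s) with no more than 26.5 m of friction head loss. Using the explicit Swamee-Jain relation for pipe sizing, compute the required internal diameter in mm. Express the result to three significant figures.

D ≈ 382 mm

Swamee-Jain (Type III): D = 0.66·[ε^1.25·(LQ²/(gh_f))^4.75 + ν·Q^9.4·(L/(gh_f))^5.2]^0.04
LQ²/(gh_f) = 0.7089; L/(gh_f) = 3.039
Term 1 = ε^1.25·(…)^4.75 = 8.62×10^-7; Term 2 = ν·Q^9.4·(…)^5.2 = 2.78×10^-7
D = 0.66·(8.62×10^-7 + 2.78×10^-7)^0.04 = 0.3818 m = 382 mm
Check: V = 4.22 m/s, Re = 2.01×10^6, f = 0.01346, h_f = 25.3 m ≈ 26.5 m ✓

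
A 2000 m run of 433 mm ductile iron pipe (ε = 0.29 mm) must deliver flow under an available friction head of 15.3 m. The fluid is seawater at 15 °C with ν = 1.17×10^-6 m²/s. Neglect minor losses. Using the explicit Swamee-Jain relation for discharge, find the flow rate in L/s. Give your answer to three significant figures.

Swamee-Jain (Type II): Q = -0.965·√(gD⁵h_f/L)·ln[ε/(3.7D) + √(3.17ν²L/(gD³h_f))]
√(gD⁵h_f/L) = √(9.81·0.433⁵·15.3/2000) = 0.03380
ε/(3.7D) = 1.81×10^-4; √(3.17ν²L/(gD³h_f)) = 2.67×10^-5
Q = -0.965·0.03380·ln(2.077×10^-4) = 0.2766 m³/s
Check: V = 1.88 m/s, Re = 6.95×10^5, f = 0.01854, h_f = 15.4 m ≈ 15.3 m ✓

Q ≈ 277 L/s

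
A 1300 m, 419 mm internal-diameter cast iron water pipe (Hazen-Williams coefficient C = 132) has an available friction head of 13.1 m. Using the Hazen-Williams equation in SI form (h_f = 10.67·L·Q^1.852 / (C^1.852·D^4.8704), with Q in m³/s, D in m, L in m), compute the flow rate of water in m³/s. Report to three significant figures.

Q ≈ 0.312 m³/s

Rearranging: Q = [h_f·C^1.852·D^4.8704 / (10.67·L)]^(1/1.852)
Q = [13.1·132^1.852·0.419^4.8704 / (10.67·1300)]^0.540 = 0.3117 m³/s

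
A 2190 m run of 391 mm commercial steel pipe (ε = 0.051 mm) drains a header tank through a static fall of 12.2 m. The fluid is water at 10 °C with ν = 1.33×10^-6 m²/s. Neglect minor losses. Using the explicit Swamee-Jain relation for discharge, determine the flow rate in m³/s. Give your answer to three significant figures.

Swamee-Jain (Type II): Q = -0.965·√(gD⁵h_f/L)·ln[ε/(3.7D) + √(3.17ν²L/(gD³h_f))]
√(gD⁵h_f/L) = √(9.81·0.391⁵·12.2/2190) = 0.02235
ε/(3.7D) = 3.53×10^-5; √(3.17ν²L/(gD³h_f)) = 4.14×10^-5
Q = -0.965·0.02235·ln(7.668×10^-5) = 0.2044 m³/s
Check: V = 1.70 m/s, Re = 5.00×10^5, f = 0.01481, h_f = 12.2 m ≈ 12.2 m ✓

Q ≈ 0.204 m³/s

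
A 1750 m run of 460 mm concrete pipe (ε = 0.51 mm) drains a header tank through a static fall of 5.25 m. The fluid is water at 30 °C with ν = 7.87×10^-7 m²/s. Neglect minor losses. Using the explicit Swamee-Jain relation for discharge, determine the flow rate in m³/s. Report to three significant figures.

Swamee-Jain (Type II): Q = -0.965·√(gD⁵h_f/L)·ln[ε/(3.7D) + √(3.17ν²L/(gD³h_f))]
√(gD⁵h_f/L) = √(9.81·0.460⁵·5.25/1750) = 0.02462
ε/(3.7D) = 3.00×10^-4; √(3.17ν²L/(gD³h_f)) = 2.62×10^-5
Q = -0.965·0.02462·ln(3.258×10^-4) = 0.1908 m³/s
Check: V = 1.15 m/s, Re = 6.71×10^5, f = 0.02066, h_f = 5.28 m ≈ 5.25 m ✓

Q ≈ 0.191 m³/s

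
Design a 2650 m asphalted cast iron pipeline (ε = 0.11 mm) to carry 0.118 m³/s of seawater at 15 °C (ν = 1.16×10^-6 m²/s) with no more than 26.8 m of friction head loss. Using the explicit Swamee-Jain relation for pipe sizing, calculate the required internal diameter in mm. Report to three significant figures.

D ≈ 292 mm

Swamee-Jain (Type III): D = 0.66·[ε^1.25·(LQ²/(gh_f))^4.75 + ν·Q^9.4·(L/(gh_f))^5.2]^0.04
LQ²/(gh_f) = 0.1403; L/(gh_f) = 10.08
Term 1 = ε^1.25·(…)^4.75 = 1.00×10^-9; Term 2 = ν·Q^9.4·(…)^5.2 = 3.61×10^-10
D = 0.66·(1.00×10^-9 + 3.61×10^-10)^0.04 = 0.2917 m = 292 mm
Check: V = 1.77 m/s, Re = 4.44×10^5, f = 0.01708, h_f = 24.7 m ≈ 26.8 m ✓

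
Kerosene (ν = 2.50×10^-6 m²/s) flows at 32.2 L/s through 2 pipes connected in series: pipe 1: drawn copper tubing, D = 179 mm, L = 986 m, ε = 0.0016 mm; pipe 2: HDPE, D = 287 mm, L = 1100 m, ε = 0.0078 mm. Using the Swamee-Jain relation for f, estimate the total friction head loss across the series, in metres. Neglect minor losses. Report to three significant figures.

Pipe 1: V = 1.280 m/s, Re = 9.16×10^4, ε/D = 8.94×10^-6, f = 0.01825, h_1 = f(L/D)V²/2g = 8.387 m
Pipe 2: V = 0.4977 m/s, Re = 5.71×10^4, ε/D = 2.72×10^-5, f = 0.02027, h_2 = f(L/D)V²/2g = 0.9810 m
Series → Q common, losses add: H = Σh = 9.368 m

H ≈ 9.37 m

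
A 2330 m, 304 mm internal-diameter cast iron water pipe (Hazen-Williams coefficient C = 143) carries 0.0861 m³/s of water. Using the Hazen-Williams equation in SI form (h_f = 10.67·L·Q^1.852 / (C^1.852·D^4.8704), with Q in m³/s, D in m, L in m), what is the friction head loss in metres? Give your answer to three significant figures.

h_f = 10.67·2330·0.0861^1.852 / (143^1.852·0.304^4.8704) = 8.914 m

h_f ≈ 8.91 m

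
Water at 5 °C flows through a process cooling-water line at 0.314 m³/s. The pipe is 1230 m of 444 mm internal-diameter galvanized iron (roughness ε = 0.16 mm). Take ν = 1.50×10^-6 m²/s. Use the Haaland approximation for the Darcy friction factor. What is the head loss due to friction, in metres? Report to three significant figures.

h_f ≈ 9.56 m

V = 4Q/(πD²) = 4·0.314/(π·0.444²) = 2.028 m/s
Re = VD/ν = 2.028·0.444/1.50×10^-6 = 6.00×10^5 → turbulent
ε/D = 0.16/444 = 3.60×10^-4
Haaland: f = 0.01646
h_f = f(L/D)V²/(2g) = 0.01646·(1230/0.444)·2.028²/(2·9.81) = 9.559 m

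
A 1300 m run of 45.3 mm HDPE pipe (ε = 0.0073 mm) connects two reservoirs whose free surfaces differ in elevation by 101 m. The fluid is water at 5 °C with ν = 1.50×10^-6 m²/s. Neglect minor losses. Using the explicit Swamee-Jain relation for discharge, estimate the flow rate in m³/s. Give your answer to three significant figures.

Swamee-Jain (Type II): Q = -0.965·√(gD⁵h_f/L)·ln[ε/(3.7D) + √(3.17ν²L/(gD³h_f))]
√(gD⁵h_f/L) = √(9.81·0.0453⁵·101/1300) = 3.813×10^-4
ε/(3.7D) = 4.36×10^-5; √(3.17ν²L/(gD³h_f)) = 3.17×10^-4
Q = -0.965·3.813×10^-4·ln(3.608×10^-4) = 0.002917 m³/s
Check: V = 1.81 m/s, Re = 5.47×10^4, f = 0.02102, h_f = 101 m ≈ 101 m ✓

Q ≈ 0.00292 m³/s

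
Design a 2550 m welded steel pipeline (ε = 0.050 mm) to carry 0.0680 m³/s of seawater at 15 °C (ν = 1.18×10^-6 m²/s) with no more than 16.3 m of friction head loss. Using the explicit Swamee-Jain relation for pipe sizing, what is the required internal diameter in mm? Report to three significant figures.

Swamee-Jain (Type III): D = 0.66·[ε^1.25·(LQ²/(gh_f))^4.75 + ν·Q^9.4·(L/(gh_f))^5.2]^0.04
LQ²/(gh_f) = 0.07374; L/(gh_f) = 15.95
Term 1 = ε^1.25·(…)^4.75 = 1.76×10^-11; Term 2 = ν·Q^9.4·(…)^5.2 = 2.25×10^-11
D = 0.66·(1.76×10^-11 + 2.25×10^-11)^0.04 = 0.2533 m = 253 mm
Check: V = 1.35 m/s, Re = 2.90×10^5, f = 0.01635, h_f = 15.3 m ≈ 16.3 m ✓

D ≈ 253 mm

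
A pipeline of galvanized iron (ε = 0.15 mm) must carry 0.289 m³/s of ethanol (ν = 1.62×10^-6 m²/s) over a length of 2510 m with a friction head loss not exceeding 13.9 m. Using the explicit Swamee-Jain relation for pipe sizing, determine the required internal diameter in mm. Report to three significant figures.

Swamee-Jain (Type III): D = 0.66·[ε^1.25·(LQ²/(gh_f))^4.75 + ν·Q^9.4·(L/(gh_f))^5.2]^0.04
LQ²/(gh_f) = 1.537; L/(gh_f) = 18.41
Term 1 = ε^1.25·(…)^4.75 = 1.28×10^-4; Term 2 = ν·Q^9.4·(…)^5.2 = 5.25×10^-5
D = 0.66·(1.28×10^-4 + 5.25×10^-5)^0.04 = 0.4675 m = 468 mm
Check: V = 1.68 m/s, Re = 4.86×10^5, f = 0.01657, h_f = 12.8 m ≈ 13.9 m ✓

D ≈ 468 mm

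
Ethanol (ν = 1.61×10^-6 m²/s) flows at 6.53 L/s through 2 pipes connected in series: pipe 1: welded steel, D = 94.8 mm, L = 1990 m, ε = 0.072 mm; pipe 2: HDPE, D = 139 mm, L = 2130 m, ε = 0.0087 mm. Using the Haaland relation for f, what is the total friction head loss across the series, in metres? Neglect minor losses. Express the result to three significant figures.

H ≈ 24.1 m

Pipe 1: V = 0.9251 m/s, Re = 5.45×10^4, ε/D = 7.59×10^-4, f = 0.02275, h_1 = f(L/D)V²/2g = 20.83 m
Pipe 2: V = 0.4303 m/s, Re = 3.72×10^4, ε/D = 6.26×10^-5, f = 0.02231, h_2 = f(L/D)V²/2g = 3.227 m
Series → Q common, losses add: H = Σh = 24.06 m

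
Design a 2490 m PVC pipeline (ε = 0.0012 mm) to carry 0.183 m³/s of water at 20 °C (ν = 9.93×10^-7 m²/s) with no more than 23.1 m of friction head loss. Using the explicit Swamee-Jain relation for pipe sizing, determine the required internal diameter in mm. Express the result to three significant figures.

Swamee-Jain (Type III): D = 0.66·[ε^1.25·(LQ²/(gh_f))^4.75 + ν·Q^9.4·(L/(gh_f))^5.2]^0.04
LQ²/(gh_f) = 0.3680; L/(gh_f) = 10.99
Term 1 = ε^1.25·(…)^4.75 = 3.44×10^-10; Term 2 = ν·Q^9.4·(…)^5.2 = 3.00×10^-8
D = 0.66·(3.44×10^-10 + 3.00×10^-8)^0.04 = 0.3302 m = 330 mm
Check: V = 2.14 m/s, Re = 7.11×10^5, f = 0.01238, h_f = 21.7 m ≈ 23.1 m ✓

D ≈ 330 mm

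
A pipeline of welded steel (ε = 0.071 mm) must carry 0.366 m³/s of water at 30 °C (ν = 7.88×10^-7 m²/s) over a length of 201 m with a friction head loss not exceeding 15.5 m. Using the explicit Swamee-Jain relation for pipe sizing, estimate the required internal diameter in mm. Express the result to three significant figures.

Swamee-Jain (Type III): D = 0.66·[ε^1.25·(LQ²/(gh_f))^4.75 + ν·Q^9.4·(L/(gh_f))^5.2]^0.04
LQ²/(gh_f) = 0.1771; L/(gh_f) = 1.322
Term 1 = ε^1.25·(…)^4.75 = 1.75×10^-9; Term 2 = ν·Q^9.4·(…)^5.2 = 2.65×10^-10
D = 0.66·(1.75×10^-9 + 2.65×10^-10)^0.04 = 0.2963 m = 296 mm
Check: V = 5.31 m/s, Re = 2.00×10^6, f = 0.01478, h_f = 14.4 m ≈ 15.5 m ✓

D ≈ 296 mm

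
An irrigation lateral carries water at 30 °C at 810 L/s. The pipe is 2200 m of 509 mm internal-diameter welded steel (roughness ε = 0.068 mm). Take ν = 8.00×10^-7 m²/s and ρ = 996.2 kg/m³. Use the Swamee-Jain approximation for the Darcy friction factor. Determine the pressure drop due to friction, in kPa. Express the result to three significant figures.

Δp ≈ 453 kPa

V = 4Q/(πD²) = 4·0.810/(π·0.509²) = 3.981 m/s
Re = VD/ν = 3.981·0.509/8.00×10^-7 = 2.53×10^6 → turbulent
ε/D = 0.068/509 = 1.34×10^-4
Swamee-Jain: f = 0.01329
h_f = f(L/D)V²/(2g) = 0.01329·(2200/0.509)·3.981²/(2·9.81) = 46.39 m
Δp = ρg·h_f = 996.2·9.81·46.39 = 453.4 kPa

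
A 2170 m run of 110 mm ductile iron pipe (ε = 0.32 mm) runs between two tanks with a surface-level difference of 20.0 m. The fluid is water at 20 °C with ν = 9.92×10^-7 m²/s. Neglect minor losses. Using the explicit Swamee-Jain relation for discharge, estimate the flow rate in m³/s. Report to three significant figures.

Q ≈ 0.00811 m³/s

Swamee-Jain (Type II): Q = -0.965·√(gD⁵h_f/L)·ln[ε/(3.7D) + √(3.17ν²L/(gD³h_f))]
√(gD⁵h_f/L) = √(9.81·0.110⁵·20.0/2170) = 0.001207
ε/(3.7D) = 7.86×10^-4; √(3.17ν²L/(gD³h_f)) = 1.61×10^-4
Q = -0.965·0.001207·ln(9.472×10^-4) = 0.008107 m³/s
Check: V = 0.853 m/s, Re = 9.46×10^4, f = 0.02759, h_f = 20.2 m ≈ 20.0 m ✓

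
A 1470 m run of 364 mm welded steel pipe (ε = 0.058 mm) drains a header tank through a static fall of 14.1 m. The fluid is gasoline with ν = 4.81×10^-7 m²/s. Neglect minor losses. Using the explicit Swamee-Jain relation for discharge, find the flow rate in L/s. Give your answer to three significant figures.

Swamee-Jain (Type II): Q = -0.965·√(gD⁵h_f/L)·ln[ε/(3.7D) + √(3.17ν²L/(gD³h_f))]
√(gD⁵h_f/L) = √(9.81·0.364⁵·14.1/1470) = 0.02452
ε/(3.7D) = 4.31×10^-5; √(3.17ν²L/(gD³h_f)) = 1.27×10^-5
Q = -0.965·0.02452·ln(5.578×10^-5) = 0.2318 m³/s
Check: V = 2.23 m/s, Re = 1.69×10^6, f = 0.01390, h_f = 14.2 m ≈ 14.1 m ✓

Q ≈ 232 L/s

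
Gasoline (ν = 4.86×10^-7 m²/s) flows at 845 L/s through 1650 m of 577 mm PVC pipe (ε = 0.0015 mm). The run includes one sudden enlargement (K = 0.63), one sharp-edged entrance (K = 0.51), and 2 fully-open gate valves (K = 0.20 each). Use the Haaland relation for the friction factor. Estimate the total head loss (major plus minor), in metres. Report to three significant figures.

V = 4Q/(πD²) = 3.232 m/s; V²/2g = 0.5323 m
Re = 3.84×10^6, ε/D = 2.60×10^-6 → f = 0.009464 (Haaland)
Major: h_f = f(L/D)·V²/2g = 0.009464·2860·0.5323 = 14.40 m
Minor: ΣK = 1.54; h_m = ΣK·V²/2g = 0.8197 m
Total H_L = 14.40 + 0.8197 = 15.22 m

H_L ≈ 15.2 m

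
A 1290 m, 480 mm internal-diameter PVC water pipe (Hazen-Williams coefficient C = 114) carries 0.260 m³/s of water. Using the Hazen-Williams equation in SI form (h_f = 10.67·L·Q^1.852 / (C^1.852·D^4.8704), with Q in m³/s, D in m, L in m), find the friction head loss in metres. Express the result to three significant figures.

h_f ≈ 6.29 m

h_f = 10.67·1290·0.260^1.852 / (114^1.852·0.480^4.8704) = 6.286 m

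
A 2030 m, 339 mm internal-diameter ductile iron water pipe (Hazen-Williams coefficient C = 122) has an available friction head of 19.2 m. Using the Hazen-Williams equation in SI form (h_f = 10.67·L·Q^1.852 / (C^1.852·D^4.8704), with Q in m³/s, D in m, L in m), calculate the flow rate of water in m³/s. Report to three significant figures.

Q ≈ 0.159 m³/s

Rearranging: Q = [h_f·C^1.852·D^4.8704 / (10.67·L)]^(1/1.852)
Q = [19.2·122^1.852·0.339^4.8704 / (10.67·2030)]^0.540 = 0.1595 m³/s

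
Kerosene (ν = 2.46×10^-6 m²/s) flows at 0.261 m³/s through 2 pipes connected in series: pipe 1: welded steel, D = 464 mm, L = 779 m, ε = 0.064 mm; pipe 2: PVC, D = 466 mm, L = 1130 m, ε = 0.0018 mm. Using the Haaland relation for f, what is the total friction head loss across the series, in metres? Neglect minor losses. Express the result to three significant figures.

Pipe 1: V = 1.544 m/s, Re = 2.91×10^5, ε/D = 1.38×10^-4, f = 0.01562, h_1 = f(L/D)V²/2g = 3.184 m
Pipe 2: V = 1.530 m/s, Re = 2.90×10^5, ε/D = 3.86×10^-6, f = 0.01447, h_2 = f(L/D)V²/2g = 4.187 m
Series → Q common, losses add: H = Σh = 7.370 m

H ≈ 7.37 m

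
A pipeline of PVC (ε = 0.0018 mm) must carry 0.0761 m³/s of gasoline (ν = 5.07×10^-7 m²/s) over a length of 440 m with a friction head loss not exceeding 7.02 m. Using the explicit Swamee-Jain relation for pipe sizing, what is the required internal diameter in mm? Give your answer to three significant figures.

Swamee-Jain (Type III): D = 0.66·[ε^1.25·(LQ²/(gh_f))^4.75 + ν·Q^9.4·(L/(gh_f))^5.2]^0.04
LQ²/(gh_f) = 0.03700; L/(gh_f) = 6.389
Term 1 = ε^1.25·(…)^4.75 = 1.04×10^-14; Term 2 = ν·Q^9.4·(…)^5.2 = 2.39×10^-13
D = 0.66·(1.04×10^-14 + 2.39×10^-13)^0.04 = 0.2067 m = 207 mm
Check: V = 2.27 m/s, Re = 9.24×10^5, f = 0.01197, h_f = 6.67 m ≈ 7.02 m ✓

D ≈ 207 mm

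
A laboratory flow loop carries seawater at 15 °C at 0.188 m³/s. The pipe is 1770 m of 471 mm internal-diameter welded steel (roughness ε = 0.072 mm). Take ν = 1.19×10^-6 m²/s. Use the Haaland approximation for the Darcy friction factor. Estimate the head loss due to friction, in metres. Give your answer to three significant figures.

h_f ≈ 3.36 m

V = 4Q/(πD²) = 4·0.188/(π·0.471²) = 1.079 m/s
Re = VD/ν = 1.079·0.471/1.19×10^-6 = 4.27×10^5 → turbulent
ε/D = 0.072/471 = 1.53×10^-4
Haaland: f = 0.01507
h_f = f(L/D)V²/(2g) = 0.01507·(1770/0.471)·1.079²/(2·9.81) = 3.360 m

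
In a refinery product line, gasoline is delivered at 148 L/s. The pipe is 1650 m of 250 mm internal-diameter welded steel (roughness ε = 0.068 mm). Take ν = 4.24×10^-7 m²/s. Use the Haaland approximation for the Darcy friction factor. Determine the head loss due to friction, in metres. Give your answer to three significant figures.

V = 4Q/(πD²) = 4·0.148/(π·0.250²) = 3.015 m/s
Re = VD/ν = 3.015·0.250/4.24×10^-7 = 1.78×10^6 → turbulent
ε/D = 0.068/250 = 2.72×10^-4
Haaland: f = 0.01506
h_f = f(L/D)V²/(2g) = 0.01506·(1650/0.250)·3.015²/(2·9.81) = 46.04 m

h_f ≈ 46.0 m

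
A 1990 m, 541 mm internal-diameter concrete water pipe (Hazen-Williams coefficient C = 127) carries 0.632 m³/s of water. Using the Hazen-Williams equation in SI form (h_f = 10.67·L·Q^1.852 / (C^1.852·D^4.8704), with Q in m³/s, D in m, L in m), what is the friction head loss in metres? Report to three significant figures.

h_f ≈ 23.0 m

h_f = 10.67·1990·0.632^1.852 / (127^1.852·0.541^4.8704) = 22.97 m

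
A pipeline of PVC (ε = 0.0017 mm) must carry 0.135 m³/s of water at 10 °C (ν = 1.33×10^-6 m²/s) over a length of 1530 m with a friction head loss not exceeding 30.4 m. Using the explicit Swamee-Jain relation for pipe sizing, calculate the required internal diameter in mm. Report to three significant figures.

D ≈ 254 mm

Swamee-Jain (Type III): D = 0.66·[ε^1.25·(LQ²/(gh_f))^4.75 + ν·Q^9.4·(L/(gh_f))^5.2]^0.04
LQ²/(gh_f) = 0.09350; L/(gh_f) = 5.130
Term 1 = ε^1.25·(…)^4.75 = 7.93×10^-13; Term 2 = ν·Q^9.4·(…)^5.2 = 4.38×10^-11
D = 0.66·(7.93×10^-13 + 4.38×10^-11)^0.04 = 0.2544 m = 254 mm
Check: V = 2.66 m/s, Re = 5.08×10^5, f = 0.01316, h_f = 28.5 m ≈ 30.4 m ✓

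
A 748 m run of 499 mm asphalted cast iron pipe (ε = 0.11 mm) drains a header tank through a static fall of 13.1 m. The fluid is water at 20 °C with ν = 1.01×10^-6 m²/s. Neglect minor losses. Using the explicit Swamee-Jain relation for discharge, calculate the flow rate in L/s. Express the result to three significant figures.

Swamee-Jain (Type II): Q = -0.965·√(gD⁵h_f/L)·ln[ε/(3.7D) + √(3.17ν²L/(gD³h_f))]
√(gD⁵h_f/L) = √(9.81·0.499⁵·13.1/748) = 0.07291
ε/(3.7D) = 5.96×10^-5; √(3.17ν²L/(gD³h_f)) = 1.23×10^-5
Q = -0.965·0.07291·ln(7.189×10^-5) = 0.6712 m³/s
Check: V = 3.43 m/s, Re = 1.70×10^6, f = 0.01464, h_f = 13.2 m ≈ 13.1 m ✓

Q ≈ 671 L/s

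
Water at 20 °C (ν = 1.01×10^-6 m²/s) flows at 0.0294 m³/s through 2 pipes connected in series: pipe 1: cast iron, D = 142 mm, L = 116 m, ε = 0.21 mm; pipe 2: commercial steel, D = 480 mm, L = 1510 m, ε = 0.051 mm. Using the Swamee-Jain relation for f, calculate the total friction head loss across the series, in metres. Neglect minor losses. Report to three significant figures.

H ≈ 3.33 m

Pipe 1: V = 1.856 m/s, Re = 2.61×10^5, ε/D = 0.00148, f = 0.02265, h_1 = f(L/D)V²/2g = 3.250 m
Pipe 2: V = 0.1625 m/s, Re = 7.72×10^4, ε/D = 1.06×10^-4, f = 0.01941, h_2 = f(L/D)V²/2g = 0.08216 m
Series → Q common, losses add: H = Σh = 3.332 m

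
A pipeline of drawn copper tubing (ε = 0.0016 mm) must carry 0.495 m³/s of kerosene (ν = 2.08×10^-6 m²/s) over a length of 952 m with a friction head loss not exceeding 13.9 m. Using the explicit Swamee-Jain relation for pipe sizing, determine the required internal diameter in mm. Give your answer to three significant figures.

Swamee-Jain (Type III): D = 0.66·[ε^1.25·(LQ²/(gh_f))^4.75 + ν·Q^9.4·(L/(gh_f))^5.2]^0.04
LQ²/(gh_f) = 1.711; L/(gh_f) = 6.982
Term 1 = ε^1.25·(…)^4.75 = 7.29×10^-7; Term 2 = ν·Q^9.4·(…)^5.2 = 6.85×10^-5
D = 0.66·(7.29×10^-7 + 6.85×10^-5)^0.04 = 0.4499 m = 450 mm
Check: V = 3.11 m/s, Re = 6.73×10^5, f = 0.01249, h_f = 13.1 m ≈ 13.9 m ✓

D ≈ 450 mm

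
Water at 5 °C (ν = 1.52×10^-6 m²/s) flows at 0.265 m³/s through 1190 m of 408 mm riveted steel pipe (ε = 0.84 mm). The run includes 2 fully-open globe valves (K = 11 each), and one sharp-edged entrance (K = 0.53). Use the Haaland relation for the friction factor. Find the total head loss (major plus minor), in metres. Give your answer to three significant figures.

H_L ≈ 19.3 m

V = 4Q/(πD²) = 2.027 m/s; V²/2g = 0.2094 m
Re = 5.44×10^5, ε/D = 0.00206 → f = 0.02394 (Haaland)
Major: h_f = f(L/D)·V²/2g = 0.02394·2917·0.2094 = 14.62 m
Minor: ΣK = 22.5; h_m = ΣK·V²/2g = 4.718 m
Total H_L = 14.62 + 4.718 = 19.34 m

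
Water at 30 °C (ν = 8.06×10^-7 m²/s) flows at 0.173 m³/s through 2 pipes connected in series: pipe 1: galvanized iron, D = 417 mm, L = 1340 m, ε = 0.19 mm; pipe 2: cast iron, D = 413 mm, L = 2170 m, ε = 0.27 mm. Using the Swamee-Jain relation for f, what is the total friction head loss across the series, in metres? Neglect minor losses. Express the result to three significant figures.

Pipe 1: V = 1.267 m/s, Re = 6.55×10^5, ε/D = 4.56×10^-4, f = 0.01726, h_1 = f(L/D)V²/2g = 4.537 m
Pipe 2: V = 1.291 m/s, Re = 6.62×10^5, ε/D = 6.54×10^-4, f = 0.01848, h_2 = f(L/D)V²/2g = 8.253 m
Series → Q common, losses add: H = Σh = 12.79 m

H ≈ 12.8 m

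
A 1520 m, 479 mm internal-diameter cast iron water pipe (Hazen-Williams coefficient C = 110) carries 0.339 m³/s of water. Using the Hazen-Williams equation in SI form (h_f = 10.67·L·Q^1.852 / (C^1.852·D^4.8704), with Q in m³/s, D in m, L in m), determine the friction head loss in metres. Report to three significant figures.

h_f = 10.67·1520·0.339^1.852 / (110^1.852·0.479^4.8704) = 13.07 m

h_f ≈ 13.1 m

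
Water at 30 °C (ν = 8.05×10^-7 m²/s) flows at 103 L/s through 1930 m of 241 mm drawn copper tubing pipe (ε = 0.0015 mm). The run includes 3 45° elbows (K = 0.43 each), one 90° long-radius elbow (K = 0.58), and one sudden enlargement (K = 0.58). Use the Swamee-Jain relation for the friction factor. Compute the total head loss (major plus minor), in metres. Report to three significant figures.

V = 4Q/(πD²) = 2.258 m/s; V²/2g = 0.2599 m
Re = 6.76×10^5, ε/D = 6.22×10^-6 → f = 0.01253 (Swamee-Jain)
Major: h_f = f(L/D)·V²/2g = 0.01253·8008·0.2599 = 26.08 m
Minor: ΣK = 2.45; h_m = ΣK·V²/2g = 0.6366 m
Total H_L = 26.08 + 0.6366 = 26.72 m

H_L ≈ 26.7 m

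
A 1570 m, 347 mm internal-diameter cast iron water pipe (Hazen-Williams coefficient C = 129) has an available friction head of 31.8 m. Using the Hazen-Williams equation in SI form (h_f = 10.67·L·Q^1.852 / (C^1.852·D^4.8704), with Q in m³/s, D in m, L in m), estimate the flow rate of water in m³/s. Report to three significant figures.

Rearranging: Q = [h_f·C^1.852·D^4.8704 / (10.67·L)]^(1/1.852)
Q = [31.8·129^1.852·0.347^4.8704 / (10.67·1570)]^0.540 = 0.2705 m³/s

Q ≈ 0.271 m³/s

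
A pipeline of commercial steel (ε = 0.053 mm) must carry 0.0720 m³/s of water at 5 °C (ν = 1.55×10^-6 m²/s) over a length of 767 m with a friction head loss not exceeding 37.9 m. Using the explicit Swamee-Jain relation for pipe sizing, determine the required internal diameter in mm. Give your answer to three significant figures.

Swamee-Jain (Type III): D = 0.66·[ε^1.25·(LQ²/(gh_f))^4.75 + ν·Q^9.4·(L/(gh_f))^5.2]^0.04
LQ²/(gh_f) = 0.01069; L/(gh_f) = 2.063
Term 1 = ε^1.25·(…)^4.75 = 1.97×10^-15; Term 2 = ν·Q^9.4·(…)^5.2 = 1.22×10^-15
D = 0.66·(1.97×10^-15 + 1.22×10^-15)^0.04 = 0.1736 m = 174 mm
Check: V = 3.04 m/s, Re = 3.41×10^5, f = 0.01691, h_f = 35.2 m ≈ 37.9 m ✓

D ≈ 174 mm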